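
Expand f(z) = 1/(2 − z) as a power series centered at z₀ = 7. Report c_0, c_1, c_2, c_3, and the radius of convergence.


Let w = z − z₀, so z = z₀ + w.
Then 2 − z = 2 − (z₀ + w) = (2 − z₀) − w = -5 − w.
f(z) = 1/(-5 − w) = (1/(-5)) · 1/(1 − w/(-5)) = Σ_{n≥0} w^n / (-5)^(n+1).
So c_n = 1/(-5)^(n+1):
  c_0 = 1/(-5)^1 = -1/5.
  c_1 = 1/(-5)^2 = 1/25.
  c_2 = 1/(-5)^3 = -1/125.
  c_3 = 1/(-5)^4 = 1/625.
The series is valid for |w/d| < 1, i.e. |z − z₀| < |d|.
Radius of convergence: R = |2 − z₀| = |-5| = 5 (distance from z₀ to the singularity z = 2).

c_0 = -1/5, c_1 = 1/25, c_2 = -1/125, c_3 = 1/625; R = 5.


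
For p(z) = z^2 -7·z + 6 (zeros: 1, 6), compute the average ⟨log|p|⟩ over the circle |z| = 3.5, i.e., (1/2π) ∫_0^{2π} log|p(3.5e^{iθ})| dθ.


Zeros: 1, 6; r = 3.5.
Inside |z| < r: 1. Outside (|z| ≥ r): 6.
p(0) = 6, so log|p(0)| = log(6) = 1.7918.
Apply Jensen: I(r) = log|p(0)| + Σ_k log(r/|z_k|), summed over zeros inside |z| < r.
  log(r/|z_k|) for z_k = 1: log(3.5/1) = 1.2528
  Outside zeros (6) contribute nothing to the Jensen sum.
Sum over inside zeros: 1.2528.
I(r) = log|p(0)| + (inside sum) = 1.7918 + 1.2528 = 3.0445.
Note: since some zeros are outside |z| ≤ r, the simplified n·log(r) form does NOT apply — only the inside zeros contribute.

I(r) ≈ 3.0445.


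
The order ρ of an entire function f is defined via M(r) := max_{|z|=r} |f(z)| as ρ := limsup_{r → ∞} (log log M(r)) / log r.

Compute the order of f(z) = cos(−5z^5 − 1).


Write cos(w) = (e^{iw} ± e^{−iw})/(2 or 2i), so |cos(w)| ≤ e^{|w|}. With w = −5z^5 − 1, |w| ≤ 5r^5 + 1 on |z|=r, giving M(r) ≤ e^{5r^5 + 1} and ρ ≤ 5. For the lower bound, choose z on |z|=r with -5z^5 purely imaginary of modulus 5r^5; then |cos(−5z^5 − 1)| grows like e^{5r^5}/2, so ρ ≥ 5. Hence ρ = 5.
Therefore ρ = 5.

Order ρ = 5.


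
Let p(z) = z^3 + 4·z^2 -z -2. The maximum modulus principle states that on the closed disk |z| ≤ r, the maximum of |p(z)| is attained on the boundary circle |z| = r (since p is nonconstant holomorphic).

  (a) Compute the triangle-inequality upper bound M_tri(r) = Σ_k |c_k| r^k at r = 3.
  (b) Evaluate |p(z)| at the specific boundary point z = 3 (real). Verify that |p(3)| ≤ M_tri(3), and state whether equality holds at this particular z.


Coefficients: c_0 = -2, c_1 = -1, c_2 = 4, c_3 = 1. Radius r = 3.
Part (a). Triangle bound: M_tri(r) = Σ_k |c_k| r^k
  = |-2|·3^0 + |-1|·3^1 + |4|·3^2 + |1|·3^3
  = 2 + 3 + 36 + 27 = 68.
This bounds M(r) := max_{|z|=r} |p(z)| from above; equality holds iff all terms c_k z^k can be made to align in phase at a single z on |z|=r.
Part (b). At z = 3 (real, on the circle |z| = r):
  p(3) = (-2)·3^0 + (-1)·3^1 + (4)·3^2 + (1)·3^3 = 58.
  |p(3)| = 58.
Check: |p(3)| = 58 ≤ 68 = M_tri(3). ✓ Equality does not hold at z = 3 (the coefficients have mixed signs, so the terms do not all align in phase there).

M_tri(3) = 68; |p(3)| = 58; equality at z=3: no.


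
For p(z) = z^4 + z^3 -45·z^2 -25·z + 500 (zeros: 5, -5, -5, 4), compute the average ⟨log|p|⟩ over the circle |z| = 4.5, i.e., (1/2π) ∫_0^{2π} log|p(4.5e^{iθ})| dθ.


Zeros: -5, -5, 4, 5; r = 4.5.
Inside |z| < r: 4. Outside (|z| ≥ r): -5, -5, 5.
p(0) = 500, so log|p(0)| = log(500) = 6.2146.
Apply Jensen: I(r) = log|p(0)| + Σ_k log(r/|z_k|), summed over zeros inside |z| < r.
  log(r/|z_k|) for z_k = 4: log(4.5/4) = 0.1178
  Outside zeros (-5, -5, 5) contribute nothing to the Jensen sum.
Sum over inside zeros: 0.1178.
I(r) = log|p(0)| + (inside sum) = 6.2146 + 0.1178 = 6.3324.
Note: since some zeros are outside |z| ≤ r, the simplified n·log(r) form does NOT apply — only the inside zeros contribute.

I(r) ≈ 6.3324.


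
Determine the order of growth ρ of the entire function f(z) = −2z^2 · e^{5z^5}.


M(r) = max_{|z|=r} |-2|·|z|^2·|e^{5z^5}| = 2·r^2 · e^{5r^5} (the factors attain their maxima compatibly on |z|=r). Then log M(r) = log 2 + 2·log r + 5r^5, dominated by the last term, so log log M(r) ~ 5·log r. The polynomial factor -2z^2 contributes only a log r term and does not affect the order. ρ = 5.
Therefore ρ = 5.

Order ρ = 5.


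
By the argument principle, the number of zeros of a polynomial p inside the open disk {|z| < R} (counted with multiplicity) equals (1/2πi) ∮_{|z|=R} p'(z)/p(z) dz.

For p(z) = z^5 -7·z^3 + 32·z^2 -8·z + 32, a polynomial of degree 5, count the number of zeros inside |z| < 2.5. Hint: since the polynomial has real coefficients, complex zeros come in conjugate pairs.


The zeros of p are: -4, (0 + 1i), (0 - 1i), (2 + 2i), (2 - 2i).
Their magnitudes are: 4, 1, 1, 2.828, 2.828.
Zeros with |z| < R = 2.5: (0 + 1i), (0 - 1i).
Count = 2.
By the argument principle, (1/2πi) ∮_{|z|=R} p'(z)/p(z) dz equals exactly this count.

Number of zeros inside |z| < 2.5: 2.


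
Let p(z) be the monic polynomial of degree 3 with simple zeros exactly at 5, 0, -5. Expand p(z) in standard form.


The polynomial is p(z) = ∏_{α ∈ S} (z − α), where S = {5, 0, -5}.
Expanding the product yields: p(z) = z^3 -25·z.
The resulting polynomial has degree 3 and real coefficients as required.

p(z) = z^3 -25·z.


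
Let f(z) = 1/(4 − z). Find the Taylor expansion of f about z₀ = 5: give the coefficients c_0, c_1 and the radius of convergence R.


Let w = z − z₀, so z = z₀ + w.
Then 4 − z = 4 − (z₀ + w) = (4 − z₀) − w = -1 − w.
f(z) = 1/(-1 − w) = (1/(-1)) · 1/(1 − w/(-1)) = Σ_{n≥0} w^n / (-1)^(n+1).
So c_n = 1/(-1)^(n+1):
  c_0 = 1/(-1)^1 = -1.
  c_1 = 1/(-1)^2 = 1.
The series is valid for |w/d| < 1, i.e. |z − z₀| < |d|.
Radius of convergence: R = |4 − z₀| = |-1| = 1 (distance from z₀ to the singularity z = 4).

c_0 = -1, c_1 = 1; R = 1.


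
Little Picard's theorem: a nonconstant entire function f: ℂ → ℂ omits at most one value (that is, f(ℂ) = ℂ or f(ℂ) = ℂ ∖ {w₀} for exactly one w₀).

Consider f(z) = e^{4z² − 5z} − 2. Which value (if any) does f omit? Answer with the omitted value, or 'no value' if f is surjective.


Little Picard bounds the complement of f(ℂ) to at most one point.
The exponent g(z) = 4z² − 5z is a nonconstant polynomial, hence surjective onto ℂ. So e^{g(z)} takes every value in {e^w : w ∈ ℂ} = ℂ ∖ {0}. Adding -2 shifts the range to ℂ ∖ {-2}. f omits exactly -2.

Omitted value: -2.


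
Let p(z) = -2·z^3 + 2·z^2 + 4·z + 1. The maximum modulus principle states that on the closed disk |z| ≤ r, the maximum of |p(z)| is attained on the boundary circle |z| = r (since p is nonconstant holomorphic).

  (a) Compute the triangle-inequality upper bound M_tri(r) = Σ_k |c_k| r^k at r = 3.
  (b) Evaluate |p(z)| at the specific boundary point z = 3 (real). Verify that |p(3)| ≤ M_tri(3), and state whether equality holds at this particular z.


Coefficients: c_0 = 1, c_1 = 4, c_2 = 2, c_3 = -2. Radius r = 3.
Part (a). Triangle bound: M_tri(r) = Σ_k |c_k| r^k
  = |1|·3^0 + |4|·3^1 + |2|·3^2 + |-2|·3^3
  = 1 + 12 + 18 + 54 = 85.
This bounds M(r) := max_{|z|=r} |p(z)| from above; equality holds iff all terms c_k z^k can be made to align in phase at a single z on |z|=r.
Part (b). At z = 3 (real, on the circle |z| = r):
  p(3) = (1)·3^0 + (4)·3^1 + (2)·3^2 + (-2)·3^3 = -23.
  |p(3)| = 23.
Check: |p(3)| = 23 ≤ 85 = M_tri(3). ✓ Equality does not hold at z = 3 (the coefficients have mixed signs, so the terms do not all align in phase there).

M_tri(3) = 85; |p(3)| = 23; equality at z=3: no.


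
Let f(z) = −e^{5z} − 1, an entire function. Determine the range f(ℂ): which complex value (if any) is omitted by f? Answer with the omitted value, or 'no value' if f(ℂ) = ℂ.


Little Picard bounds the complement of f(ℂ) to at most one point.
e^{5z} is never zero on ℂ, so -1·e^{5z} takes every value in ℂ ∖ {0}. Adding -1 shifts the range to ℂ ∖ {-1}. Thus f omits exactly the value -1.

Omitted value: -1.


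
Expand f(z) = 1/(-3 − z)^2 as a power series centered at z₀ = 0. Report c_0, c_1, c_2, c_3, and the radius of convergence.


Let w = z − z₀, so z = z₀ + w.
Then -3 − z = -3 − (z₀ + w) = (-3 − z₀) − w = -3 − w.
f(z) = 1/(-3 − w)^2 = (1/(-3)^2) · (1 − w/(-3))^{−2}.
By the binomial series (1−u)^{−2} = Σ_{n≥0} C(n+1, 1) u^n for |u|<1, with u = w/(-3):
  c_n = C(n+1, 1) / (-3)^(n+2).
  c_0 = 1/(-3)^2 = 1/9.
  c_1 = 2/(-3)^3 = -2/27.
  c_2 = 3/(-3)^4 = 1/27.
  c_3 = 4/(-3)^5 = -4/243.
The series is valid for |w/d| < 1, i.e. |z − z₀| < |d|.
Radius of convergence: R = |-3 − z₀| = |-3| = 3 (distance from z₀ to the singularity z = -3).

c_0 = 1/9, c_1 = -2/27, c_2 = 1/27, c_3 = -4/243; R = 3.


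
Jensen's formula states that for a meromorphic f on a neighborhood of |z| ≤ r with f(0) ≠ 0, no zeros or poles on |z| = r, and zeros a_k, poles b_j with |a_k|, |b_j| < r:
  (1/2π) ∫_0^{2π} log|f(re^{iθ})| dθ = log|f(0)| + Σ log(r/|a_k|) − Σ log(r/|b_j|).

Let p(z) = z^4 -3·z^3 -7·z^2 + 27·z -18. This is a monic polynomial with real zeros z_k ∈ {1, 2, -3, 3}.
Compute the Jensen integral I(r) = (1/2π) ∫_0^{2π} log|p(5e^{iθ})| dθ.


Zeros: -3, 1, 2, 3; r = 5.
Inside |z| < r: -3, 1, 2, 3. Outside (|z| ≥ r): ∅.
p(0) = -18, so log|p(0)| = log(18) = 2.8904.
Apply Jensen: I(r) = log|p(0)| + Σ_k log(r/|z_k|), summed over zeros inside |z| < r.
  log(r/|z_k|) for z_k = 1: log(5/1) = 1.6094
  log(r/|z_k|) for z_k = 2: log(5/2) = 0.9163
  log(r/|z_k|) for z_k = -3: log(5/3) = 0.5108
  log(r/|z_k|) for z_k = 3: log(5/3) = 0.5108
Sum over inside zeros: 3.5474.
I(r) = log|p(0)| + (inside sum) = 2.8904 + 3.5474 = 6.4378.
Closed form (all zeros inside, monic): I(r) = n·log(r) = 4·log(5) = 6.4378. ✓

I(r) ≈ 6.4378.


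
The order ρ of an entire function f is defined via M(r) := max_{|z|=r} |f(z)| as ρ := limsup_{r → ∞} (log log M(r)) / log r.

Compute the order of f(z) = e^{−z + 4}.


|e^{−z + 4}| = e^{Re(-1·z) + 4} ≤ e^{1|z|^1 + 4} = e^{1r^1 + 4} on |z| = r, so ρ ≤ 1. Choosing z on |z|=r so that -1·z is real positive (always possible by picking arg z appropriately) gives |f(z)| = e^{1r^1 + 4}, matching the bound. The additive constant 4 does not affect log log M(r) ~ 1·log r. Hence ρ = 1.
Therefore ρ = 1.

Order ρ = 1.


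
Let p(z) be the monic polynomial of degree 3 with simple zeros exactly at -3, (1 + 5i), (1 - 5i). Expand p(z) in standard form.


The polynomial is p(z) = ∏_{α ∈ S} (z − α), where S = {-3, (1 + 5i), (1 - 5i)}.
Expanding the product yields: p(z) = z^3 + z^2 + 20·z + 78.
Note conjugate pairs combine to real quadratics: (z − (1+5i))(z − (1−5i)) = z² − 2z + 26.
The resulting polynomial has degree 3 and real coefficients as required.

p(z) = z^3 + z^2 + 20·z + 78.


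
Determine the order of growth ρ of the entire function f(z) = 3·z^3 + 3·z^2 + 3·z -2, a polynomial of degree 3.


|f(z)| ≤ Σ|c_k|·r^k = O(r^3) as r → ∞. Polynomial growth is O(e^{r^ε}) for every ε > 0 (since r^3/e^{r^ε} → 0), so ρ ≤ ε for all ε > 0, i.e. ρ = 0. Every nonconstant polynomial has order 0.
Therefore ρ = 0.

Order ρ = 0.


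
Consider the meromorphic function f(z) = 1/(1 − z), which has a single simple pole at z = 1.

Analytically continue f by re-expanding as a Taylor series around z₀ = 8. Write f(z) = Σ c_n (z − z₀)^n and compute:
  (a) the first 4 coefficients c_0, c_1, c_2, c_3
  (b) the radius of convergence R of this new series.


Let w = z − z₀, so z = z₀ + w.
Then 1 − z = 1 − (z₀ + w) = (1 − z₀) − w = -7 − w.
f(z) = 1/(-7 − w) = (1/(-7)) · 1/(1 − w/(-7)) = Σ_{n≥0} w^n / (-7)^(n+1).
So c_n = 1/(-7)^(n+1):
  c_0 = 1/(-7)^1 = -1/7.
  c_1 = 1/(-7)^2 = 1/49.
  c_2 = 1/(-7)^3 = -1/343.
  c_3 = 1/(-7)^4 = 1/2401.
The series is valid for |w/d| < 1, i.e. |z − z₀| < |d|.
Radius of convergence: R = |1 − z₀| = |-7| = 7 (distance from z₀ to the singularity z = 1).

c_0 = -1/7, c_1 = 1/49, c_2 = -1/343, c_3 = 1/2401; R = 7.


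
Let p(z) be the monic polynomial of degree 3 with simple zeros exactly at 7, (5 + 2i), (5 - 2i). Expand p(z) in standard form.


The polynomial is p(z) = ∏_{α ∈ S} (z − α), where S = {7, (5 + 2i), (5 - 2i)}.
Expanding the product yields: p(z) = z^3 -17·z^2 + 99·z -203.
Note conjugate pairs combine to real quadratics: (z − (5+2i))(z − (5−2i)) = z² − 10z + 29.
The resulting polynomial has degree 3 and real coefficients as required.

p(z) = z^3 -17·z^2 + 99·z -203.


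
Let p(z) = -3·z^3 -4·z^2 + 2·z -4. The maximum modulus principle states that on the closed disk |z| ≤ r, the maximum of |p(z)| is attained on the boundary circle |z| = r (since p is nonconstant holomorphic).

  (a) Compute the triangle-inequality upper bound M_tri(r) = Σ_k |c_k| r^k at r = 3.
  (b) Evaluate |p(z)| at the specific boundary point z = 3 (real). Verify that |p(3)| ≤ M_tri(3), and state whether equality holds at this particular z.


Coefficients: c_0 = -4, c_1 = 2, c_2 = -4, c_3 = -3. Radius r = 3.
Part (a). Triangle bound: M_tri(r) = Σ_k |c_k| r^k
  = |-4|·3^0 + |2|·3^1 + |-4|·3^2 + |-3|·3^3
  = 4 + 6 + 36 + 81 = 127.
This bounds M(r) := max_{|z|=r} |p(z)| from above; equality holds iff all terms c_k z^k can be made to align in phase at a single z on |z|=r.
Part (b). At z = 3 (real, on the circle |z| = r):
  p(3) = (-4)·3^0 + (2)·3^1 + (-4)·3^2 + (-3)·3^3 = -115.
  |p(3)| = 115.
Check: |p(3)| = 115 ≤ 127 = M_tri(3). ✓ Equality does not hold at z = 3 (the coefficients have mixed signs, so the terms do not all align in phase there).

M_tri(3) = 127; |p(3)| = 115; equality at z=3: no.


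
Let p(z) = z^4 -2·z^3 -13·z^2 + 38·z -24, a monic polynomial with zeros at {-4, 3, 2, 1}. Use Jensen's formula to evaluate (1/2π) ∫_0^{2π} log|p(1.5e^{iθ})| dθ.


Zeros: -4, 1, 2, 3; r = 1.5.
Inside |z| < r: 1. Outside (|z| ≥ r): -4, 2, 3.
p(0) = -24, so log|p(0)| = log(24) = 3.1781.
Apply Jensen: I(r) = log|p(0)| + Σ_k log(r/|z_k|), summed over zeros inside |z| < r.
  log(r/|z_k|) for z_k = 1: log(1.5/1) = 0.4055
  Outside zeros (-4, 2, 3) contribute nothing to the Jensen sum.
Sum over inside zeros: 0.4055.
I(r) = log|p(0)| + (inside sum) = 3.1781 + 0.4055 = 3.5835.
Note: since some zeros are outside |z| ≤ r, the simplified n·log(r) form does NOT apply — only the inside zeros contribute.

I(r) ≈ 3.5835.


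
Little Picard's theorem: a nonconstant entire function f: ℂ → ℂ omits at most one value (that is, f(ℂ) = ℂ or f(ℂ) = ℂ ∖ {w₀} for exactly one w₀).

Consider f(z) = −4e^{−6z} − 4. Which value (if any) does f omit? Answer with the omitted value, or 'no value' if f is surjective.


Little Picard bounds the complement of f(ℂ) to at most one point.
e^{−6z} is never zero on ℂ, so -4·e^{−6z} takes every value in ℂ ∖ {0}. Adding -4 shifts the range to ℂ ∖ {-4}. Thus f omits exactly the value -4.

Omitted value: -4.


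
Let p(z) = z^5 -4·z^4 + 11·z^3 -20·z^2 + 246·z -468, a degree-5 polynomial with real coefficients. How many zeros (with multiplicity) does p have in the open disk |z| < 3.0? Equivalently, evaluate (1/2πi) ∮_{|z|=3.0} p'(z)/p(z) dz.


The zeros of p are: 2, (-2 + 3i), (-2 - 3i), (3 + 3i), (3 - 3i).
Their magnitudes are: 2, 3.606, 3.606, 4.243, 4.243.
Zeros with |z| < R = 3.0: 2.
Count = 1.
By the argument principle, (1/2πi) ∮_{|z|=R} p'(z)/p(z) dz equals exactly this count.

Number of zeros inside |z| < 3.0: 1.


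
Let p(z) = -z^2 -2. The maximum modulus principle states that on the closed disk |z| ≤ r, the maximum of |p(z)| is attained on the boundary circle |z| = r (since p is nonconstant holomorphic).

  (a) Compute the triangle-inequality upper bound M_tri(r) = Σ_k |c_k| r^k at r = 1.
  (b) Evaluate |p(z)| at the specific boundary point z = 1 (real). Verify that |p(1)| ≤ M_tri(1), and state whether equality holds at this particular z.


Coefficients: c_0 = -2, c_1 = 0, c_2 = -1. Radius r = 1.
Part (a). Triangle bound: M_tri(r) = Σ_k |c_k| r^k
  = |-2|·1^0 + |0|·1^1 + |-1|·1^2
  = 2 + 0 + 1 = 3.
This bounds M(r) := max_{|z|=r} |p(z)| from above; equality holds iff all terms c_k z^k can be made to align in phase at a single z on |z|=r.
Part (b). At z = 1 (real, on the circle |z| = r):
  p(1) = (-2)·1^0 + (0)·1^1 + (-1)·1^2 = -3.
  |p(1)| = 3.
Since all nonzero coefficients share the same sign, |p(1)| = 3 = M_tri(1); the triangle bound is attained at z = 1, so in fact M(r) = 3.

M_tri(1) = 3; |p(1)| = 3; equality at z=1: yes.


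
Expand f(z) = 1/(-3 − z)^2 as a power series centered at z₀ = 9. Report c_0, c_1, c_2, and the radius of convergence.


Let w = z − z₀, so z = z₀ + w.
Then -3 − z = -3 − (z₀ + w) = (-3 − z₀) − w = -12 − w.
f(z) = 1/(-12 − w)^2 = (1/(-12)^2) · (1 − w/(-12))^{−2}.
By the binomial series (1−u)^{−2} = Σ_{n≥0} C(n+1, 1) u^n for |u|<1, with u = w/(-12):
  c_n = C(n+1, 1) / (-12)^(n+2).
  c_0 = 1/(-12)^2 = 1/144.
  c_1 = 2/(-12)^3 = -1/864.
  c_2 = 3/(-12)^4 = 1/6912.
The series is valid for |w/d| < 1, i.e. |z − z₀| < |d|.
Radius of convergence: R = |-3 − z₀| = |-12| = 12 (distance from z₀ to the singularity z = -3).

c_0 = 1/144, c_1 = -1/864, c_2 = 1/6912; R = 12.


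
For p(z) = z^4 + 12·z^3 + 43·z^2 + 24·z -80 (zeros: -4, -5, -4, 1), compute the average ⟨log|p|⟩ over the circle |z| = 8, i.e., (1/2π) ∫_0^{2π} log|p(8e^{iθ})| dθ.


Zeros: -5, -4, -4, 1; r = 8.
Inside |z| < r: -5, -4, -4, 1. Outside (|z| ≥ r): ∅.
p(0) = -80, so log|p(0)| = log(80) = 4.3820.
Apply Jensen: I(r) = log|p(0)| + Σ_k log(r/|z_k|), summed over zeros inside |z| < r.
  log(r/|z_k|) for z_k = -4: log(8/4) = 0.6931
  log(r/|z_k|) for z_k = -5: log(8/5) = 0.4700
  log(r/|z_k|) for z_k = -4: log(8/4) = 0.6931
  log(r/|z_k|) for z_k = 1: log(8/1) = 2.0794
Sum over inside zeros: 3.9357.
I(r) = log|p(0)| + (inside sum) = 4.3820 + 3.9357 = 8.3178.
Closed form (all zeros inside, monic): I(r) = n·log(r) = 4·log(8) = 8.3178. ✓

I(r) ≈ 8.3178.


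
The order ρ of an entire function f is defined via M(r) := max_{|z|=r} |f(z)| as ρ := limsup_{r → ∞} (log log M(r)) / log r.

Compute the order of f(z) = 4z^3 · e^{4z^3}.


M(r) = max_{|z|=r} |4|·|z|^3·|e^{4z^3}| = 4·r^3 · e^{4r^3} (the factors attain their maxima compatibly on |z|=r). Then log M(r) = log 4 + 3·log r + 4r^3, dominated by the last term, so log log M(r) ~ 3·log r. The polynomial factor 4z^3 contributes only a log r term and does not affect the order. ρ = 3.
Therefore ρ = 3.

Order ρ = 3.


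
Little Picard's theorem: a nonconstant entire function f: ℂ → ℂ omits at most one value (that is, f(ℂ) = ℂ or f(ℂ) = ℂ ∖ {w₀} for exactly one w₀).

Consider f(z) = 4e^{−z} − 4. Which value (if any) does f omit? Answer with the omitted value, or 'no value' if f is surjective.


Little Picard bounds the complement of f(ℂ) to at most one point.
e^{−z} is never zero on ℂ, so 4·e^{−z} takes every value in ℂ ∖ {0}. Adding -4 shifts the range to ℂ ∖ {-4}. Thus f omits exactly the value -4.

Omitted value: -4.


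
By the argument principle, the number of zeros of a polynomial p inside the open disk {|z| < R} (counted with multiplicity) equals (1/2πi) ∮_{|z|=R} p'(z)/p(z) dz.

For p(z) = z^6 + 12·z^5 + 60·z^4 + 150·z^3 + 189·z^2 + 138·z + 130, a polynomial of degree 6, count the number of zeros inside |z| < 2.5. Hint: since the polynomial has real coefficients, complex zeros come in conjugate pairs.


The zeros of p are: (0 + 1i), (0 - 1i), (-3 + 2i), (-3 - 2i), (-3 + 1i), (-3 - 1i).
Their magnitudes are: 1, 1, 3.606, 3.606, 3.162, 3.162.
Zeros with |z| < R = 2.5: (0 + 1i), (0 - 1i).
Count = 2.
By the argument principle, (1/2πi) ∮_{|z|=R} p'(z)/p(z) dz equals exactly this count.

Number of zeros inside |z| < 2.5: 2.


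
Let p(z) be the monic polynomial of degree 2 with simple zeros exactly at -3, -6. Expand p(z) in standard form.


The polynomial is p(z) = ∏_{α ∈ S} (z − α), where S = {-3, -6}.
Expanding the product yields: p(z) = z^2 + 9·z + 18.
The resulting polynomial has degree 2 and real coefficients as required.

p(z) = z^2 + 9·z + 18.


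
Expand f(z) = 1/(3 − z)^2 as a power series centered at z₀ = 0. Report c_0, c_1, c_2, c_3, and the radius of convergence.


Let w = z − z₀, so z = z₀ + w.
Then 3 − z = 3 − (z₀ + w) = (3 − z₀) − w = 3 − w.
f(z) = 1/(3 − w)^2 = (1/(3)^2) · (1 − w/(3))^{−2}.
By the binomial series (1−u)^{−2} = Σ_{n≥0} C(n+1, 1) u^n for |u|<1, with u = w/(3):
  c_n = C(n+1, 1) / (3)^(n+2).
  c_0 = 1/(3)^2 = 1/9.
  c_1 = 2/(3)^3 = 2/27.
  c_2 = 3/(3)^4 = 1/27.
  c_3 = 4/(3)^5 = 4/243.
The series is valid for |w/d| < 1, i.e. |z − z₀| < |d|.
Radius of convergence: R = |3 − z₀| = |3| = 3 (distance from z₀ to the singularity z = 3).

c_0 = 1/9, c_1 = 2/27, c_2 = 1/27, c_3 = 4/243; R = 3.


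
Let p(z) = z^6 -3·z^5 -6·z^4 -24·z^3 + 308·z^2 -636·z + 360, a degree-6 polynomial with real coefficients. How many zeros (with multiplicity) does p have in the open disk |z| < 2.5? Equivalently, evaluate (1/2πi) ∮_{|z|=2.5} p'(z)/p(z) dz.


The zeros of p are: (-3 + 3i), (-3 - 3i), 1, 2, (3 + 1i), (3 - 1i).
Their magnitudes are: 4.243, 4.243, 1, 2, 3.162, 3.162.
Zeros with |z| < R = 2.5: 1, 2.
Count = 2.
By the argument principle, (1/2πi) ∮_{|z|=R} p'(z)/p(z) dz equals exactly this count.

Number of zeros inside |z| < 2.5: 2.


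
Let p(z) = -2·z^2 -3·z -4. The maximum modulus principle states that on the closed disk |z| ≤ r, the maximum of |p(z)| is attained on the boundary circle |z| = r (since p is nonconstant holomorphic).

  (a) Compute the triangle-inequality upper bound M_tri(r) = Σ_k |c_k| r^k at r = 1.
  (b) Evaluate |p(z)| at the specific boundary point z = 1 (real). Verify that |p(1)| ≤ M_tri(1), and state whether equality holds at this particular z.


Coefficients: c_0 = -4, c_1 = -3, c_2 = -2. Radius r = 1.
Part (a). Triangle bound: M_tri(r) = Σ_k |c_k| r^k
  = |-4|·1^0 + |-3|·1^1 + |-2|·1^2
  = 4 + 3 + 2 = 9.
This bounds M(r) := max_{|z|=r} |p(z)| from above; equality holds iff all terms c_k z^k can be made to align in phase at a single z on |z|=r.
Part (b). At z = 1 (real, on the circle |z| = r):
  p(1) = (-4)·1^0 + (-3)·1^1 + (-2)·1^2 = -9.
  |p(1)| = 9.
Since all nonzero coefficients share the same sign, |p(1)| = 9 = M_tri(1); the triangle bound is attained at z = 1, so in fact M(r) = 9.

M_tri(1) = 9; |p(1)| = 9; equality at z=1: yes.


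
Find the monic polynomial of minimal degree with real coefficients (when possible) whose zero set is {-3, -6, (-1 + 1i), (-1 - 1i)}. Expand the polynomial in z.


The polynomial is p(z) = ∏_{α ∈ S} (z − α), where S = {-3, -6, (-1 + 1i), (-1 - 1i)}.
Expanding the product yields: p(z) = z^4 + 11·z^3 + 38·z^2 + 54·z + 36.
Note conjugate pairs combine to real quadratics: (z − (-1+1i))(z − (-1−1i)) = z² + 2z + 2.
The resulting polynomial has degree 4 and real coefficients as required.

p(z) = z^4 + 11·z^3 + 38·z^2 + 54·z + 36.


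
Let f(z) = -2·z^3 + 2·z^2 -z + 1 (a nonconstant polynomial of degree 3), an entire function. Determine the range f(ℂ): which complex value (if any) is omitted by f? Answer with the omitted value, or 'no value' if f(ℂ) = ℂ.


Little Picard bounds the complement of f(ℂ) to at most one point.
For every w ∈ ℂ, the equation p(z) − w = 0 is a nonconstant polynomial in z and hence has at least one root by the fundamental theorem of algebra. So p is surjective onto ℂ, omitting no value.

Omitted value: no value.


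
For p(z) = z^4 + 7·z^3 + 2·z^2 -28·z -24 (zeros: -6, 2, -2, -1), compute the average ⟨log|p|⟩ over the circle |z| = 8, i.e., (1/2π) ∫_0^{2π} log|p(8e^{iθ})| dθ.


Zeros: -6, -2, -1, 2; r = 8.
Inside |z| < r: -6, -2, -1, 2. Outside (|z| ≥ r): ∅.
p(0) = -24, so log|p(0)| = log(24) = 3.1781.
Apply Jensen: I(r) = log|p(0)| + Σ_k log(r/|z_k|), summed over zeros inside |z| < r.
  log(r/|z_k|) for z_k = -6: log(8/6) = 0.2877
  log(r/|z_k|) for z_k = 2: log(8/2) = 1.3863
  log(r/|z_k|) for z_k = -2: log(8/2) = 1.3863
  log(r/|z_k|) for z_k = -1: log(8/1) = 2.0794
Sum over inside zeros: 5.1397.
I(r) = log|p(0)| + (inside sum) = 3.1781 + 5.1397 = 8.3178.
Closed form (all zeros inside, monic): I(r) = n·log(r) = 4·log(8) = 8.3178. ✓

I(r) ≈ 8.3178.


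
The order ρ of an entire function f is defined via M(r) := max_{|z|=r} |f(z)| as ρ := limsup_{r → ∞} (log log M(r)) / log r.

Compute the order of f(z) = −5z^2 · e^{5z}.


M(r) = max_{|z|=r} |-5|·|z|^2·|e^{5z}| = 5·r^2 · e^{5r^1} (the factors attain their maxima compatibly on |z|=r). Then log M(r) = log 5 + 2·log r + 5r^1, dominated by the last term, so log log M(r) ~ 1·log r. The polynomial factor -5z^2 contributes only a log r term and does not affect the order. ρ = 1.
Therefore ρ = 1.

Order ρ = 1.


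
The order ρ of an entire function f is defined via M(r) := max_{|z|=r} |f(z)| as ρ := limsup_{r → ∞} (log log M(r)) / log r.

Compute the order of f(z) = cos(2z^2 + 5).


Write cos(w) = (e^{iw} ± e^{−iw})/(2 or 2i), so |cos(w)| ≤ e^{|w|}. With w = 2z^2 + 5, |w| ≤ 2r^2 + 5 on |z|=r, giving M(r) ≤ e^{2r^2 + 5} and ρ ≤ 2. For the lower bound, choose z on |z|=r with 2z^2 purely imaginary of modulus 2r^2; then |cos(2z^2 + 5)| grows like e^{2r^2}/2, so ρ ≥ 2. Hence ρ = 2.
Therefore ρ = 2.

Order ρ = 2.


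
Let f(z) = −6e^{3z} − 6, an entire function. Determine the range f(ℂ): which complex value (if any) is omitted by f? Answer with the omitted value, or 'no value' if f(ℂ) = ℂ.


Little Picard bounds the complement of f(ℂ) to at most one point.
e^{3z} is never zero on ℂ, so -6·e^{3z} takes every value in ℂ ∖ {0}. Adding -6 shifts the range to ℂ ∖ {-6}. Thus f omits exactly the value -6.

Omitted value: -6.


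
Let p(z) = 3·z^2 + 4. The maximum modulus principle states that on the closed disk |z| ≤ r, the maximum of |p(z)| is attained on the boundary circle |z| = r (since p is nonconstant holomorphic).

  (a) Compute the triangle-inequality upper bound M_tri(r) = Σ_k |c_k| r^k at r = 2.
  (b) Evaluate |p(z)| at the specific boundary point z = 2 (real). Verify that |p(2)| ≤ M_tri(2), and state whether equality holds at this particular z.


Coefficients: c_0 = 4, c_1 = 0, c_2 = 3. Radius r = 2.
Part (a). Triangle bound: M_tri(r) = Σ_k |c_k| r^k
  = |4|·2^0 + |0|·2^1 + |3|·2^2
  = 4 + 0 + 12 = 16.
This bounds M(r) := max_{|z|=r} |p(z)| from above; equality holds iff all terms c_k z^k can be made to align in phase at a single z on |z|=r.
Part (b). At z = 2 (real, on the circle |z| = r):
  p(2) = (4)·2^0 + (0)·2^1 + (3)·2^2 = 16.
  |p(2)| = 16.
Since all nonzero coefficients share the same sign, |p(2)| = 16 = M_tri(2); the triangle bound is attained at z = 2, so in fact M(r) = 16.

M_tri(2) = 16; |p(2)| = 16; equality at z=2: yes.


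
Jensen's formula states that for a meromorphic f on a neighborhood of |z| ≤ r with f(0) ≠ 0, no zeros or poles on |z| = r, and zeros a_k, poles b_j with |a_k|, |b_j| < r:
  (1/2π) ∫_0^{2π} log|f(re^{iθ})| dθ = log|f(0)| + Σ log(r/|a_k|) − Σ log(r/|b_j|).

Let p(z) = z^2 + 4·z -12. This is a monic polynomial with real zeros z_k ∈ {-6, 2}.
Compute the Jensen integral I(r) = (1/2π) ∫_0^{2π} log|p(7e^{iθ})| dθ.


Zeros: -6, 2; r = 7.
Inside |z| < r: -6, 2. Outside (|z| ≥ r): ∅.
p(0) = -12, so log|p(0)| = log(12) = 2.4849.
Apply Jensen: I(r) = log|p(0)| + Σ_k log(r/|z_k|), summed over zeros inside |z| < r.
  log(r/|z_k|) for z_k = -6: log(7/6) = 0.1542
  log(r/|z_k|) for z_k = 2: log(7/2) = 1.2528
Sum over inside zeros: 1.4069.
I(r) = log|p(0)| + (inside sum) = 2.4849 + 1.4069 = 3.8918.
Closed form (all zeros inside, monic): I(r) = n·log(r) = 2·log(7) = 3.8918. ✓

I(r) ≈ 3.8918.


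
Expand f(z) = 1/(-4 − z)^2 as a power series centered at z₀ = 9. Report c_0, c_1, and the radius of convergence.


Let w = z − z₀, so z = z₀ + w.
Then -4 − z = -4 − (z₀ + w) = (-4 − z₀) − w = -13 − w.
f(z) = 1/(-13 − w)^2 = (1/(-13)^2) · (1 − w/(-13))^{−2}.
By the binomial series (1−u)^{−2} = Σ_{n≥0} C(n+1, 1) u^n for |u|<1, with u = w/(-13):
  c_n = C(n+1, 1) / (-13)^(n+2).
  c_0 = 1/(-13)^2 = 1/169.
  c_1 = 2/(-13)^3 = -2/2197.
The series is valid for |w/d| < 1, i.e. |z − z₀| < |d|.
Radius of convergence: R = |-4 − z₀| = |-13| = 13 (distance from z₀ to the singularity z = -4).

c_0 = 1/169, c_1 = -2/2197; R = 13.


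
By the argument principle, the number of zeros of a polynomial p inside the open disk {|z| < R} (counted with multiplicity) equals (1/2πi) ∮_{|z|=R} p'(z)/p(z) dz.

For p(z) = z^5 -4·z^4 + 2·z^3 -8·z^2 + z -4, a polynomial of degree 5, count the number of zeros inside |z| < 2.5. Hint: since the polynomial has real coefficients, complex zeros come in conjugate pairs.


The zeros of p are: (0 + 1i), (0 - 1i), (0 + 1i), (0 - 1i), 4.
Their magnitudes are: 1, 1, 1, 1, 4.
Zeros with |z| < R = 2.5: (0 + 1i), (0 - 1i), (0 + 1i), (0 - 1i).
Count = 4.
By the argument principle, (1/2πi) ∮_{|z|=R} p'(z)/p(z) dz equals exactly this count.

Number of zeros inside |z| < 2.5: 4.


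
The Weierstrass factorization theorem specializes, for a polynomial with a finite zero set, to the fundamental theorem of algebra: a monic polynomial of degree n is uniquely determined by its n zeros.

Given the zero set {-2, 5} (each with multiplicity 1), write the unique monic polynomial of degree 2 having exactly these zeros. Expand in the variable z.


The polynomial is p(z) = ∏_{α ∈ S} (z − α), where S = {-2, 5}.
Expanding the product yields: p(z) = z^2 -3·z -10.
The resulting polynomial has degree 2 and real coefficients as required.

p(z) = z^2 -3·z -10.


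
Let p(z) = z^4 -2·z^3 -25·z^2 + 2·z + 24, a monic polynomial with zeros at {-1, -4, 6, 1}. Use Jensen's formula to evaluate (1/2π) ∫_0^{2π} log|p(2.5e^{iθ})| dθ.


Zeros: -4, -1, 1, 6; r = 2.5.
Inside |z| < r: -1, 1. Outside (|z| ≥ r): -4, 6.
p(0) = 24, so log|p(0)| = log(24) = 3.1781.
Apply Jensen: I(r) = log|p(0)| + Σ_k log(r/|z_k|), summed over zeros inside |z| < r.
  log(r/|z_k|) for z_k = -1: log(2.5/1) = 0.9163
  log(r/|z_k|) for z_k = 1: log(2.5/1) = 0.9163
  Outside zeros (-4, 6) contribute nothing to the Jensen sum.
Sum over inside zeros: 1.8326.
I(r) = log|p(0)| + (inside sum) = 3.1781 + 1.8326 = 5.0106.
Note: since some zeros are outside |z| ≤ r, the simplified n·log(r) form does NOT apply — only the inside zeros contribute.

I(r) ≈ 5.0106.


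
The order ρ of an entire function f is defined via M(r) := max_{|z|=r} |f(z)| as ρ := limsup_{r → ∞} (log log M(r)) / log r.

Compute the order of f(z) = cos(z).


cos(w) is a linear combination of e^{iw} and e^{−iw} (or e^w, e^{−w} in the hyperbolic case), so |cos(w)| ≤ e^{|w|}. With w = z, |w| ≤ 1|z| + 0 = 1r + 0 on |z| = r, giving M(r) ≤ e^{1r + 0}, so ρ ≤ 1. On a suitable ray (z = it for sin/cos; z = t for sinh/cosh, t real → ∞), |cos(z)| grows like e^{1|t|}/2, so ρ ≥ 1. Hence ρ = 1.
Therefore ρ = 1.

Order ρ = 1.


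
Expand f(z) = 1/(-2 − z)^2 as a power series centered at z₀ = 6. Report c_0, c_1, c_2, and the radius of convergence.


Let w = z − z₀, so z = z₀ + w.
Then -2 − z = -2 − (z₀ + w) = (-2 − z₀) − w = -8 − w.
f(z) = 1/(-8 − w)^2 = (1/(-8)^2) · (1 − w/(-8))^{−2}.
By the binomial series (1−u)^{−2} = Σ_{n≥0} C(n+1, 1) u^n for |u|<1, with u = w/(-8):
  c_n = C(n+1, 1) / (-8)^(n+2).
  c_0 = 1/(-8)^2 = 1/64.
  c_1 = 2/(-8)^3 = -1/256.
  c_2 = 3/(-8)^4 = 3/4096.
The series is valid for |w/d| < 1, i.e. |z − z₀| < |d|.
Radius of convergence: R = |-2 − z₀| = |-8| = 8 (distance from z₀ to the singularity z = -2).

c_0 = 1/64, c_1 = -1/256, c_2 = 3/4096; R = 8.


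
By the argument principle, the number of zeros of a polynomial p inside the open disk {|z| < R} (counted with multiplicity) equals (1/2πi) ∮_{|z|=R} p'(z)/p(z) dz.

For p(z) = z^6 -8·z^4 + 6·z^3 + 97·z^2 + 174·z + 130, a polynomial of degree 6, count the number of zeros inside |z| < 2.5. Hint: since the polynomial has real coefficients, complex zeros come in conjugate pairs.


The zeros of p are: (3 + 2i), (3 - 2i), (-1 + 1i), (-1 - 1i), (-2 + 1i), (-2 - 1i).
Their magnitudes are: 3.606, 3.606, 1.414, 1.414, 2.236, 2.236.
Zeros with |z| < R = 2.5: (-1 + 1i), (-1 - 1i), (-2 + 1i), (-2 - 1i).
Count = 4.
By the argument principle, (1/2πi) ∮_{|z|=R} p'(z)/p(z) dz equals exactly this count.

Number of zeros inside |z| < 2.5: 4.


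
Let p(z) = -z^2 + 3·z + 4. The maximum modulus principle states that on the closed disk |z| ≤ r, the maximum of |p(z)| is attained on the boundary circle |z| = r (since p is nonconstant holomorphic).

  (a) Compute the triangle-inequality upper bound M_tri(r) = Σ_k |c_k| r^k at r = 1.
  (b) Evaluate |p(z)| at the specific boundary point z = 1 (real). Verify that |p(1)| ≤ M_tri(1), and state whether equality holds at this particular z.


Coefficients: c_0 = 4, c_1 = 3, c_2 = -1. Radius r = 1.
Part (a). Triangle bound: M_tri(r) = Σ_k |c_k| r^k
  = |4|·1^0 + |3|·1^1 + |-1|·1^2
  = 4 + 3 + 1 = 8.
This bounds M(r) := max_{|z|=r} |p(z)| from above; equality holds iff all terms c_k z^k can be made to align in phase at a single z on |z|=r.
Part (b). At z = 1 (real, on the circle |z| = r):
  p(1) = (4)·1^0 + (3)·1^1 + (-1)·1^2 = 6.
  |p(1)| = 6.
Check: |p(1)| = 6 ≤ 8 = M_tri(1). ✓ Equality does not hold at z = 1 (the coefficients have mixed signs, so the terms do not all align in phase there).

M_tri(1) = 8; |p(1)| = 6; equality at z=1: no.


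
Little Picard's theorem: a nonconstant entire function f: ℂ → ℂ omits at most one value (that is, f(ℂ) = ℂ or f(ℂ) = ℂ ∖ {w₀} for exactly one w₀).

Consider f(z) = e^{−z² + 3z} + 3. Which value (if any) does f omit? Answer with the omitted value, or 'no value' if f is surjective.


Little Picard bounds the complement of f(ℂ) to at most one point.
The exponent g(z) = −z² + 3z is a nonconstant polynomial, hence surjective onto ℂ. So e^{g(z)} takes every value in {e^w : w ∈ ℂ} = ℂ ∖ {0}. Adding 3 shifts the range to ℂ ∖ {3}. f omits exactly 3.

Omitted value: 3.


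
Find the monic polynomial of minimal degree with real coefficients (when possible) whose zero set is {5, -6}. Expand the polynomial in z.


The polynomial is p(z) = ∏_{α ∈ S} (z − α), where S = {5, -6}.
Expanding the product yields: p(z) = z^2 + z -30.
The resulting polynomial has degree 2 and real coefficients as required.

p(z) = z^2 + z -30.


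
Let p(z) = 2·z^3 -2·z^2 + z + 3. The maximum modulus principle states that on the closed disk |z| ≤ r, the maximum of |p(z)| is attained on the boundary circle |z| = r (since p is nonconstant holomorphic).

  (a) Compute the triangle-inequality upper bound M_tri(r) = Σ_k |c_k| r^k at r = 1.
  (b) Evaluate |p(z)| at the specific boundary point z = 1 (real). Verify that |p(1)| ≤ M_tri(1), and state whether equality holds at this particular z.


Coefficients: c_0 = 3, c_1 = 1, c_2 = -2, c_3 = 2. Radius r = 1.
Part (a). Triangle bound: M_tri(r) = Σ_k |c_k| r^k
  = |3|·1^0 + |1|·1^1 + |-2|·1^2 + |2|·1^3
  = 3 + 1 + 2 + 2 = 8.
This bounds M(r) := max_{|z|=r} |p(z)| from above; equality holds iff all terms c_k z^k can be made to align in phase at a single z on |z|=r.
Part (b). At z = 1 (real, on the circle |z| = r):
  p(1) = (3)·1^0 + (1)·1^1 + (-2)·1^2 + (2)·1^3 = 4.
  |p(1)| = 4.
Check: |p(1)| = 4 ≤ 8 = M_tri(1). ✓ Equality does not hold at z = 1 (the coefficients have mixed signs, so the terms do not all align in phase there).

M_tri(1) = 8; |p(1)| = 4; equality at z=1: no.


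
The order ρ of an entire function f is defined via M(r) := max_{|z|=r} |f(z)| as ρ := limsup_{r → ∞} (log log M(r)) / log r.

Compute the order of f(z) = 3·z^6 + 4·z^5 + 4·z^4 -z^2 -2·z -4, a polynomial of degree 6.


|f(z)| ≤ Σ|c_k|·r^k = O(r^6) as r → ∞. Polynomial growth is O(e^{r^ε}) for every ε > 0 (since r^6/e^{r^ε} → 0), so ρ ≤ ε for all ε > 0, i.e. ρ = 0. Every nonconstant polynomial has order 0.
Therefore ρ = 0.

Order ρ = 0.


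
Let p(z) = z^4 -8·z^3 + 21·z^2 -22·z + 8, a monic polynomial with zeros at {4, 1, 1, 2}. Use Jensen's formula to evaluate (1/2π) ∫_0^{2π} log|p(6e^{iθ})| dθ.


Zeros: 1, 1, 2, 4; r = 6.
Inside |z| < r: 1, 1, 2, 4. Outside (|z| ≥ r): ∅.
p(0) = 8, so log|p(0)| = log(8) = 2.0794.
Apply Jensen: I(r) = log|p(0)| + Σ_k log(r/|z_k|), summed over zeros inside |z| < r.
  log(r/|z_k|) for z_k = 4: log(6/4) = 0.4055
  log(r/|z_k|) for z_k = 1: log(6/1) = 1.7918
  log(r/|z_k|) for z_k = 1: log(6/1) = 1.7918
  log(r/|z_k|) for z_k = 2: log(6/2) = 1.0986
Sum over inside zeros: 5.0876.
I(r) = log|p(0)| + (inside sum) = 2.0794 + 5.0876 = 7.1670.
Closed form (all zeros inside, monic): I(r) = n·log(r) = 4·log(6) = 7.1670. ✓

I(r) ≈ 7.1670.


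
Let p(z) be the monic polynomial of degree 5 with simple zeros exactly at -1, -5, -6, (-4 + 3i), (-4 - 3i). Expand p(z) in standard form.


The polynomial is p(z) = ∏_{α ∈ S} (z − α), where S = {-1, -5, -6, (-4 + 3i), (-4 - 3i)}.
Expanding the product yields: p(z) = z^5 + 20·z^4 + 162·z^3 + 658·z^2 + 1265·z + 750.
Note conjugate pairs combine to real quadratics: (z − (-4+3i))(z − (-4−3i)) = z² + 8z + 25.
The resulting polynomial has degree 5 and real coefficients as required.

p(z) = z^5 + 20·z^4 + 162·z^3 + 658·z^2 + 1265·z + 750.


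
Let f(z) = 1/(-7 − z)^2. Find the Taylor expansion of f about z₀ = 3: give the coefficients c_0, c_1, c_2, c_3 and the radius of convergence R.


Let w = z − z₀, so z = z₀ + w.
Then -7 − z = -7 − (z₀ + w) = (-7 − z₀) − w = -10 − w.
f(z) = 1/(-10 − w)^2 = (1/(-10)^2) · (1 − w/(-10))^{−2}.
By the binomial series (1−u)^{−2} = Σ_{n≥0} C(n+1, 1) u^n for |u|<1, with u = w/(-10):
  c_n = C(n+1, 1) / (-10)^(n+2).
  c_0 = 1/(-10)^2 = 1/100.
  c_1 = 2/(-10)^3 = -1/500.
  c_2 = 3/(-10)^4 = 3/10000.
  c_3 = 4/(-10)^5 = -1/25000.
The series is valid for |w/d| < 1, i.e. |z − z₀| < |d|.
Radius of convergence: R = |-7 − z₀| = |-10| = 10 (distance from z₀ to the singularity z = -7).

c_0 = 1/100, c_1 = -1/500, c_2 = 3/10000, c_3 = -1/25000; R = 10.


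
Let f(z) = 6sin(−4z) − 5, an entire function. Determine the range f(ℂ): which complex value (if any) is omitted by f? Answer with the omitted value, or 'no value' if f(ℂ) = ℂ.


Little Picard bounds the complement of f(ℂ) to at most one point.
sin is entire and surjective onto ℂ: for every w ∈ ℂ, sin(ζ) = w has a solution ζ ∈ ℂ (e.g., via the complex inverse arcsin). With ζ = −4z this gives z = ζ/(-4). Then 6·sin(−4z) takes every value in 6·ℂ = ℂ, and adding -5 is a bijection of ℂ. So f is surjective and omits no value. (Note: only on the real line is sin bounded by [−1, 1].)

Omitted value: no value.


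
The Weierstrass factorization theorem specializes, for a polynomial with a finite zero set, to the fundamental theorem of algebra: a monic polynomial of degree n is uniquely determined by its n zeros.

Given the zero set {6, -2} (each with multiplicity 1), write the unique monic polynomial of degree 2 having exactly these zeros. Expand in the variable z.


The polynomial is p(z) = ∏_{α ∈ S} (z − α), where S = {6, -2}.
Expanding the product yields: p(z) = z^2 -4·z -12.
The resulting polynomial has degree 2 and real coefficients as required.

p(z) = z^2 -4·z -12.


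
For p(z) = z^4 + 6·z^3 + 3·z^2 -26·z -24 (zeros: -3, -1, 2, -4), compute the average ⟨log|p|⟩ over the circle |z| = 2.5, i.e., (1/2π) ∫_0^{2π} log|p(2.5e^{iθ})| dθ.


Zeros: -4, -3, -1, 2; r = 2.5.
Inside |z| < r: -1, 2. Outside (|z| ≥ r): -4, -3.
p(0) = -24, so log|p(0)| = log(24) = 3.1781.
Apply Jensen: I(r) = log|p(0)| + Σ_k log(r/|z_k|), summed over zeros inside |z| < r.
  log(r/|z_k|) for z_k = -1: log(2.5/1) = 0.9163
  log(r/|z_k|) for z_k = 2: log(2.5/2) = 0.2231
  Outside zeros (-4, -3) contribute nothing to the Jensen sum.
Sum over inside zeros: 1.1394.
I(r) = log|p(0)| + (inside sum) = 3.1781 + 1.1394 = 4.3175.
Note: since some zeros are outside |z| ≤ r, the simplified n·log(r) form does NOT apply — only the inside zeros contribute.

I(r) ≈ 4.3175.
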